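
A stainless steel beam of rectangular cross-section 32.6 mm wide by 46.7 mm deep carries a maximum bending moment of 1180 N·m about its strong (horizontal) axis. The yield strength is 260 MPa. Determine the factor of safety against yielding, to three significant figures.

Section modulus S = bh²/6 = 32.6×46.7²/6 = 11850 mm³.
σ = M/S = 1180000/11850 = 99.58 MPa.
n = 260/99.58 = 2.611.

n = 2.61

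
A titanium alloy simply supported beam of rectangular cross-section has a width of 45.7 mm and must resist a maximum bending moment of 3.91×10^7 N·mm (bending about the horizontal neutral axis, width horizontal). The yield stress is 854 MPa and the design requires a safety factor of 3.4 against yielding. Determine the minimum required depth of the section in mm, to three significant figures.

h = 143 mm

σ_allow = 854/3.4 = 251.2 MPa.
For a rectangular section σ = 6M/(bh²), so h² = 6M/(b σ_allow) = 6×3.9100×10^7/(45.7×251.2) = 20440 mm².
h = 143.0 mm.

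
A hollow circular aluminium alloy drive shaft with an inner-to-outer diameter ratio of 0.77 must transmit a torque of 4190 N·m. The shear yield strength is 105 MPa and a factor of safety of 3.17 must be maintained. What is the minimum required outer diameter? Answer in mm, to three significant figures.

τ_allow = 105/3.17 = 33.12 MPa.
For a hollow shaft τ = 16T/[πd_o³(1−k⁴)] with k = 0.77, so 1−k⁴ = 0.6485.
d_o³ = 16T/[π τ_allow (1−k⁴)] = 16×4190000/(π×33.12×0.6485) = 993500 mm³.
d_o = 99.78 mm.

d_o = 99.8 mm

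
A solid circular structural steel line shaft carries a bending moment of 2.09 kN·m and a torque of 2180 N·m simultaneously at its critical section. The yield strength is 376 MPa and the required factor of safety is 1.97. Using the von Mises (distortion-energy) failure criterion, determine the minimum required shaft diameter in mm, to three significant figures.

σ_allow = σ_y/n = 376/1.97 = 190.9 MPa.
For a solid shaft σ_b = 32M/(πd³) and τ = 16T/(πd³), so the von Mises stress is σ' = (16/πd³)·√(4M²+3T²).
√(4M²+3T²) = √(4×(2.090×10^6)² + 3×(2.180×10^6)²) = 5.633×10^6 N·mm.
d³ = 16×5.633×10^6/(π×190.9) = 150300 mm³.
d = 53.17 mm.

d = 53.2 mm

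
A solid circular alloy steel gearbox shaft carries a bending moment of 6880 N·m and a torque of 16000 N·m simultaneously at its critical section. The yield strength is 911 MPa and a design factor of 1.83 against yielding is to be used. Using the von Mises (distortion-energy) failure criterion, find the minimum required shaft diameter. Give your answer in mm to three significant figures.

σ_allow = σ_y/n = 911/1.83 = 497.8 MPa.
For a solid shaft σ_b = 32M/(πd³) and τ = 16T/(πd³), so the von Mises stress is σ' = (16/πd³)·√(4M²+3T²).
√(4M²+3T²) = √(4×(6.880×10^6)² + 3×(1.600×10^7)²) = 3.094×10^7 N·mm.
d³ = 16×3.094×10^7/(π×497.8) = 316500 mm³.
d = 68.15 mm.

d = 68.2 mm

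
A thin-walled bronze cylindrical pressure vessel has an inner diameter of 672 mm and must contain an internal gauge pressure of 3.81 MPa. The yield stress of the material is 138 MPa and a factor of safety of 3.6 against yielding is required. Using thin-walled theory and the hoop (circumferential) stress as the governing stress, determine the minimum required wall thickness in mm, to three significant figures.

t = 33.4 mm

σ_allow = 138/3.6 = 38.33 MPa.
Hoop stress σ_h = pD/(2t), so t = pD/(2σ_allow) = 3.81×672/(2×38.33) = 33.40 mm.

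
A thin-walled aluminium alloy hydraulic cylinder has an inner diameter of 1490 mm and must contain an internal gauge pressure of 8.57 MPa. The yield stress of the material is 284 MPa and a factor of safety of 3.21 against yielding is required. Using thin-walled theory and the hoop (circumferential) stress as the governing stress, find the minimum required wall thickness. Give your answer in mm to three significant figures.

t = 72.2 mm

σ_allow = 284/3.21 = 88.47 MPa.
Hoop stress σ_h = pD/(2t), so t = pD/(2σ_allow) = 8.57×1490/(2×88.47) = 72.16 mm.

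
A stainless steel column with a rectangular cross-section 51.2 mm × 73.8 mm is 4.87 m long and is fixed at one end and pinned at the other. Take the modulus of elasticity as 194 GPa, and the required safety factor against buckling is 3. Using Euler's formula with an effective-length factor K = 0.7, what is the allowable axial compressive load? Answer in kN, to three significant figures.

P_allow = 45.3 kN

Buckling occurs about the weak axis: I_min = h·b³/12 = 73.8×51.2³/12 = 825400 mm⁴ (b = 51.2 mm is the smaller dimension).
Effective length L_e = KL = 0.7×4.87 m = 3409 mm.
Euler critical load P_cr = π²EI/L_e² = π²×194000×825400/3409² = 136000 N.
P_allow = P_cr/n = 136000/3 = 45330 N.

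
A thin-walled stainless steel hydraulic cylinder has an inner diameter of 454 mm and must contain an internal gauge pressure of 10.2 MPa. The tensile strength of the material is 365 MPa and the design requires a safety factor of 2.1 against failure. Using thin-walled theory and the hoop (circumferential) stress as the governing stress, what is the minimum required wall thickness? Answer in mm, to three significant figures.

t = 13.3 mm

σ_allow = 365/2.1 = 173.8 MPa.
Hoop stress σ_h = pD/(2t), so t = pD/(2σ_allow) = 10.2×454/(2×173.8) = 13.32 mm.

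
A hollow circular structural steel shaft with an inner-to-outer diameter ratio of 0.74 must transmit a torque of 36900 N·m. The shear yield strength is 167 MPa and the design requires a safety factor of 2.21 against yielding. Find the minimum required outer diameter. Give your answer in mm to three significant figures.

τ_allow = 167/2.21 = 75.57 MPa.
For a hollow shaft τ = 16T/[πd_o³(1−k⁴)] with k = 0.74, so 1−k⁴ = 0.7001.
d_o³ = 16T/[π τ_allow (1−k⁴)] = 16×3.6900×10^7/(π×75.57×0.7001) = 3.552×10^6 mm³.
d_o = 152.6 mm.

d_o = 153 mm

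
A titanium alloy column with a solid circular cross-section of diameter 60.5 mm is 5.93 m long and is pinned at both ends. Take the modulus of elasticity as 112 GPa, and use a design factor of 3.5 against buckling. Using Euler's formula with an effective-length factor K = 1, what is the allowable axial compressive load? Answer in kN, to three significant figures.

P_allow = 5.91 kN

I = πd⁴/64 = π×60.5⁴/64 = 657600 mm⁴.
Effective length L_e = KL = 1×5.93 m = 5930 mm.
Euler critical load P_cr = π²EI/L_e² = π²×112000×657600/5930² = 20670 N.
P_allow = P_cr/n = 20670/3.5 = 5907 N.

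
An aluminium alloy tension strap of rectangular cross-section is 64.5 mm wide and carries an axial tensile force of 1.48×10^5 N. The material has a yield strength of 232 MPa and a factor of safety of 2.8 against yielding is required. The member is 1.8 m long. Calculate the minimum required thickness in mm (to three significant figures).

σ_allow = 232/2.8 = 82.86 MPa.
Required area A = F/σ_allow = 148000/82.86 = 1786 mm².
t = A/w = 1786/64.5 = 27.69 mm.

t = 27.7 mm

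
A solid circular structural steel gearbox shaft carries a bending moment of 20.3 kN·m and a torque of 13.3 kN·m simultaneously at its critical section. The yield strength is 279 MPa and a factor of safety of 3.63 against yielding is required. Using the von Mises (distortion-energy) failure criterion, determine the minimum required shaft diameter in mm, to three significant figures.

σ_allow = σ_y/n = 279/3.63 = 76.86 MPa.
For a solid shaft σ_b = 32M/(πd³) and τ = 16T/(πd³), so the von Mises stress is σ' = (16/πd³)·√(4M²+3T²).
√(4M²+3T²) = √(4×(2.030×10^7)² + 3×(1.330×10^7)²) = 4.668×10^7 N·mm.
d³ = 16×4.668×10^7/(π×76.86) = 3.093×10^6 mm³.
d = 145.7 mm.

d = 146 mm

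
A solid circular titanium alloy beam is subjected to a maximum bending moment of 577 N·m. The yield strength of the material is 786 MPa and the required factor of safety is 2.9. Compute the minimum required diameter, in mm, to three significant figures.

σ_allow = 786/2.9 = 271.0 MPa.
For a solid circular section σ = 32M/(πd³), so d³ = 32M/(π σ_allow) = 32×577000/(π×271.0) = 21680 mm³.
d = 27.89 mm.

d = 27.9 mm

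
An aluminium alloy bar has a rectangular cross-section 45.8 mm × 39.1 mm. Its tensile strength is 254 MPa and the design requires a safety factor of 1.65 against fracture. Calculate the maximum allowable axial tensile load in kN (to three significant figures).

F_allow = 276 kN

σ_allow = 254/1.65 = 153.9 MPa.
A = 45.8×39.1 = 1791 mm².
F_allow = σ_allow × A = 153.9×1791 = 275700 N.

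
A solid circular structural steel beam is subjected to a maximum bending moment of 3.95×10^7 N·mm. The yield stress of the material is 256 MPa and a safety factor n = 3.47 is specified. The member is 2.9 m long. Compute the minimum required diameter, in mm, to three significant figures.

d = 176 mm

σ_allow = 256/3.47 = 73.78 MPa.
For a solid circular section σ = 32M/(πd³), so d³ = 32M/(π σ_allow) = 32×3.9500×10^7/(π×73.78) = 5.454×10^6 mm³.
d = 176.0 mm.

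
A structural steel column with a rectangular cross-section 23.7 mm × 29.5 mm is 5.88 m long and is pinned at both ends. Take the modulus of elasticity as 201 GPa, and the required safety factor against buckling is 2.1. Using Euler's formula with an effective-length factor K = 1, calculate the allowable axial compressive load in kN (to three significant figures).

P_allow = 0.894 kN

Buckling occurs about the weak axis: I_min = h·b³/12 = 29.5×23.7³/12 = 32730 mm⁴ (b = 23.7 mm is the smaller dimension).
Effective length L_e = KL = 1×5.88 m = 5880 mm.
Euler critical load P_cr = π²EI/L_e² = π²×201000×32730/5880² = 1878 N.
P_allow = P_cr/n = 1878/2.1 = 894.1 N.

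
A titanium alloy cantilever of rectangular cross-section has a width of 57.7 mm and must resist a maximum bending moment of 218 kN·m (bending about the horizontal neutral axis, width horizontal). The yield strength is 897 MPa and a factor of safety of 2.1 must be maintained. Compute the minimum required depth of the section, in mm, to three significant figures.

h = 230 mm

σ_allow = 897/2.1 = 427.1 MPa.
For a rectangular section σ = 6M/(bh²), so h² = 6M/(b σ_allow) = 6×2.1800×10^8/(57.7×427.1) = 53070 mm².
h = 230.4 mm.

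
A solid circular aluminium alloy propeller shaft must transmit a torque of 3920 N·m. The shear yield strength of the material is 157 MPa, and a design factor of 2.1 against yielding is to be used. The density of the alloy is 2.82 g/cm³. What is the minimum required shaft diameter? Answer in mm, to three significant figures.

Allowable shear stress τ_allow = 157/2.1 = 74.76 MPa.
For a solid shaft τ = 16T/(πd³), so d³ = 16T/(π τ_allow) = 16×3920000/(π×74.76) = 267000 mm³.
d = (267000)^(1/3) = 64.40 mm.

d = 64.4 mm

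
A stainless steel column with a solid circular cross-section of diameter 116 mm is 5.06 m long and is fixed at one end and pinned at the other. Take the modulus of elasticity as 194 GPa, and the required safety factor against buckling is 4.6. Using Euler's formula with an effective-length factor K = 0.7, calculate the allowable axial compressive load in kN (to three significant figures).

I = πd⁴/64 = π×116⁴/64 = 8.888×10^6 mm⁴.
Effective length L_e = KL = 0.7×5.06 m = 3542 mm.
Euler critical load P_cr = π²EI/L_e² = π²×194000×8.888×10^6/3542² = 1.356×10^6 N.
P_allow = P_cr/n = 1.356×10^6/4.6 = 294900 N.

P_allow = 295 kN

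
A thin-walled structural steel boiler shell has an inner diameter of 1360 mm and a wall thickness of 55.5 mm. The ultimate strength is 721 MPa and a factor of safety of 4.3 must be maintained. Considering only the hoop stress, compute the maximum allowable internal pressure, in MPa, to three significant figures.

σ_allow = 721/4.3 = 167.7 MPa.
σ_h = pD/(2t) → p_allow = 2σ_allow t/D = 2×167.7×55.5/1360 = 13.69 MPa.

p_allow = 13.7 MPa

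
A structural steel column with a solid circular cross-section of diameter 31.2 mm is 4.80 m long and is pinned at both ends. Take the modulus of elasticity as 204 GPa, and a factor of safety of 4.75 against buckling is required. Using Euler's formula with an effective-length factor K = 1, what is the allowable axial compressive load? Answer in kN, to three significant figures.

P_allow = 0.856 kN

I = πd⁴/64 = π×31.2⁴/64 = 46510 mm⁴.
Effective length L_e = KL = 1×4.80 m = 4800 mm.
Euler critical load P_cr = π²EI/L_e² = π²×204000×46510/4800² = 4065 N.
P_allow = P_cr/n = 4065/4.75 = 855.7 N.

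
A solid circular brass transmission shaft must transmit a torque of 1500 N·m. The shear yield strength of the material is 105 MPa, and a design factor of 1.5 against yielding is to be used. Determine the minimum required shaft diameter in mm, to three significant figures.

Allowable shear stress τ_allow = 105/1.5 = 70.00 MPa.
For a solid shaft τ = 16T/(πd³), so d³ = 16T/(π τ_allow) = 16×1500000/(π×70.00) = 109100 mm³.
d = (109100)^(1/3) = 47.79 mm.

d = 47.8 mm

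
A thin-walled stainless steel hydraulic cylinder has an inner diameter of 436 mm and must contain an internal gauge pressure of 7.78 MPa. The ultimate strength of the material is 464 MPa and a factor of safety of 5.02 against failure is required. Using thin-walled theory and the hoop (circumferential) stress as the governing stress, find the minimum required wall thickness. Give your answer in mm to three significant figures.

σ_allow = 464/5.02 = 92.43 MPa.
Hoop stress σ_h = pD/(2t), so t = pD/(2σ_allow) = 7.78×436/(2×92.43) = 18.35 mm.

t = 18.3 mm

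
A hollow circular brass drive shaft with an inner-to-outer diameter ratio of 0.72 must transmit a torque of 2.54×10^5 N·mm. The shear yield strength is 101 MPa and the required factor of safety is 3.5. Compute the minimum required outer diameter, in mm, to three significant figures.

τ_allow = 101/3.5 = 28.86 MPa.
For a hollow shaft τ = 16T/[πd_o³(1−k⁴)] with k = 0.72, so 1−k⁴ = 0.7313.
d_o³ = 16T/[π τ_allow (1−k⁴)] = 16×254000/(π×28.86×0.7313) = 61300 mm³.
d_o = 39.43 mm.

d_o = 39.4 mm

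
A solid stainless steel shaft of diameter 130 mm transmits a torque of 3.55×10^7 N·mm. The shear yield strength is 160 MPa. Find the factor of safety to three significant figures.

τ = 16T/(πd³) = 16×3.5500×10^7/(π×130³) = 82.29 MPa.
n = τ_limit/τ = 160/82.29 = 1.944.

n = 1.94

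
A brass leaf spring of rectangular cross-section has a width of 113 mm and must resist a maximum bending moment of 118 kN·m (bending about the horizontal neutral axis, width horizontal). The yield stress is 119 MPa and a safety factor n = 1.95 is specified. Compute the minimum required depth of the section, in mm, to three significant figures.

σ_allow = 119/1.95 = 61.03 MPa.
For a rectangular section σ = 6M/(bh²), so h² = 6M/(b σ_allow) = 6×1.1800×10^8/(113×61.03) = 102700 mm².
h = 320.4 mm.

h = 320 mm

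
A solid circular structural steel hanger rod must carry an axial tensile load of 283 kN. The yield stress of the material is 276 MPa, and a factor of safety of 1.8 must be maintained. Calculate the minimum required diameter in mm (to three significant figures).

Allowable stress σ_allow = 276/1.8 = 153.3 MPa.
Required area A = F/σ_allow = 283000/153.3 = 1846 mm².
A = πd²/4 → d = √(4A/π) = 48.48 mm.

d = 48.5 mm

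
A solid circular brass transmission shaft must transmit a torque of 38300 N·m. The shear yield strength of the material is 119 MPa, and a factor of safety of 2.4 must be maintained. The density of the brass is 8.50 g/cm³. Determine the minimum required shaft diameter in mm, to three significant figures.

Allowable shear stress τ_allow = 119/2.4 = 49.58 MPa.
For a solid shaft τ = 16T/(πd³), so d³ = 16T/(π τ_allow) = 16×3.8300×10^7/(π×49.58) = 3.934×10^6 mm³.
d = (3.934×10^6)^(1/3) = 157.9 mm.

d = 158 mm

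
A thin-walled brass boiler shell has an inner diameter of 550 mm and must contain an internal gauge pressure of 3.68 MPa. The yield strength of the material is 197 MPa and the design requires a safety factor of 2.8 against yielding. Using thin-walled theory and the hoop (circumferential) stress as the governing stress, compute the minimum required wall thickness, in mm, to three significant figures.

σ_allow = 197/2.8 = 70.36 MPa.
Hoop stress σ_h = pD/(2t), so t = pD/(2σ_allow) = 3.68×550/(2×70.36) = 14.38 mm.

t = 14.4 mm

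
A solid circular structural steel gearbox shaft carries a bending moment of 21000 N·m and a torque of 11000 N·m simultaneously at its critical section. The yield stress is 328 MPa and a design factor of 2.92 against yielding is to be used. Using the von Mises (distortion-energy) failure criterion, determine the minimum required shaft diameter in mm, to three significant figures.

d = 128 mm

σ_allow = σ_y/n = 328/2.92 = 112.3 MPa.
For a solid shaft σ_b = 32M/(πd³) and τ = 16T/(πd³), so the von Mises stress is σ' = (16/πd³)·√(4M²+3T²).
√(4M²+3T²) = √(4×(2.100×10^7)² + 3×(1.100×10^7)²) = 4.612×10^7 N·mm.
d³ = 16×4.612×10^7/(π×112.3) = 2.091×10^6 mm³.
d = 127.9 mm.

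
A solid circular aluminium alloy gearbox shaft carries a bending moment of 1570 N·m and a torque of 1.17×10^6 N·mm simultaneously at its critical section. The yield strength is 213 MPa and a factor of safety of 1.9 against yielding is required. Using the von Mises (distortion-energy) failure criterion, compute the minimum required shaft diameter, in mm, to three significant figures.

σ_allow = σ_y/n = 213/1.9 = 112.1 MPa.
For a solid shaft σ_b = 32M/(πd³) and τ = 16T/(πd³), so the von Mises stress is σ' = (16/πd³)·√(4M²+3T²).
√(4M²+3T²) = √(4×(1.570×10^6)² + 3×(1.170×10^6)²) = 3.737×10^6 N·mm.
d³ = 16×3.737×10^6/(π×112.1) = 169800 mm³.
d = 55.37 mm.

d = 55.4 mm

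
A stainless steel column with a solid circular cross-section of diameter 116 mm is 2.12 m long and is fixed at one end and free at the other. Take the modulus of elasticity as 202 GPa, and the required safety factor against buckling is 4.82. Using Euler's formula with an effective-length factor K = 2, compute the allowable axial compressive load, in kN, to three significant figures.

I = πd⁴/64 = π×116⁴/64 = 8.888×10^6 mm⁴.
Effective length L_e = KL = 2×2.12 m = 4240 mm.
Euler critical load P_cr = π²EI/L_e² = π²×202000×8.888×10^6/4240² = 985600 N.
P_allow = P_cr/n = 985600/4.82 = 204500 N.

P_allow = 204 kN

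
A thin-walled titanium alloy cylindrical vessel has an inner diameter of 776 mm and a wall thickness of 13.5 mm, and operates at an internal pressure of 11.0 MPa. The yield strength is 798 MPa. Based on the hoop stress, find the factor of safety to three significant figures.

n = 2.52

σ_h = pD/(2t) = 11.0×776/(2×13.5) = 316.1 MPa.
n = 798/316.1 = 2.524.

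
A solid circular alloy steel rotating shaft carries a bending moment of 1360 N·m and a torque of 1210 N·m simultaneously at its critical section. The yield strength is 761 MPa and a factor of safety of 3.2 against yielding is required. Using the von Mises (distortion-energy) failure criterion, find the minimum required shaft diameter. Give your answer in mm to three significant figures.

d = 41.9 mm

σ_allow = σ_y/n = 761/3.2 = 237.8 MPa.
For a solid shaft σ_b = 32M/(πd³) and τ = 16T/(πd³), so the von Mises stress is σ' = (16/πd³)·√(4M²+3T²).
√(4M²+3T²) = √(4×(1.360×10^6)² + 3×(1.210×10^6)²) = 3.434×10^6 N·mm.
d³ = 16×3.434×10^6/(π×237.8) = 73540 mm³.
d = 41.90 mm.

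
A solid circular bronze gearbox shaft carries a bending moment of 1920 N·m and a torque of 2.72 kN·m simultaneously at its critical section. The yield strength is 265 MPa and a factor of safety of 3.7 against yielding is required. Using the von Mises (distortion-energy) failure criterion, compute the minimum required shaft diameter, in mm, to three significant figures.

d = 75.6 mm

σ_allow = σ_y/n = 265/3.7 = 71.62 MPa.
For a solid shaft σ_b = 32M/(πd³) and τ = 16T/(πd³), so the von Mises stress is σ' = (16/πd³)·√(4M²+3T²).
√(4M²+3T²) = √(4×(1.920×10^6)² + 3×(2.720×10^6)²) = 6.078×10^6 N·mm.
d³ = 16×6.078×10^6/(π×71.62) = 432200 mm³.
d = 75.61 mm.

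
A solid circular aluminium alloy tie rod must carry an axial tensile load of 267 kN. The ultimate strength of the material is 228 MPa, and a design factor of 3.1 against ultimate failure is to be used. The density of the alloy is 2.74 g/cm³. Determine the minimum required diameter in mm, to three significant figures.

Allowable stress σ_allow = 228/3.1 = 73.55 MPa.
Required area A = F/σ_allow = 267000/73.55 = 3630 mm².
A = πd²/4 → d = √(4A/π) = 67.99 mm.

d = 68.0 mm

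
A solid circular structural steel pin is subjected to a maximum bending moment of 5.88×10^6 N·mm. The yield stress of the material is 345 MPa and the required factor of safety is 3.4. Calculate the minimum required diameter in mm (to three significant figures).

σ_allow = 345/3.4 = 101.5 MPa.
For a solid circular section σ = 32M/(πd³), so d³ = 32M/(π σ_allow) = 32×5880000/(π×101.5) = 590300 mm³.
d = 83.88 mm.

d = 83.9 mm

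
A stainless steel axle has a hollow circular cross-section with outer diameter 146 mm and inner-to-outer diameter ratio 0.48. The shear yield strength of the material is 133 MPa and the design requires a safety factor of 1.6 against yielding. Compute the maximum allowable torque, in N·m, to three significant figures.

T_allow = 48100 N·m

τ_allow = 133/1.6 = 83.12 MPa.
For a hollow shaft T_allow = τ_allow·πd_o³(1−k⁴)/16 with 1−k⁴ = 0.9469, so πd_o³(1−k⁴)/16 = 578600 mm³.
T_allow = 83.12×578600 = 4.810×10^7 N·mm = 48100 N·m.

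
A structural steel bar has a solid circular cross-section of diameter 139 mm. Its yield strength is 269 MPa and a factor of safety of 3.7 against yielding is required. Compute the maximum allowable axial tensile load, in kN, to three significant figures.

F_allow = 1100 kN

σ_allow = 269/3.7 = 72.70 MPa.
A = πd²/4 = π×139²/4 = 15170 mm².
F_allow = σ_allow × A = 72.70×15170 = 1.103×10^6 N.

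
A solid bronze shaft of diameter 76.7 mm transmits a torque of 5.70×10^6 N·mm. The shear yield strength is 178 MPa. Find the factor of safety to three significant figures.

n = 2.77

τ = 16T/(πd³) = 16×5700000/(π×76.7³) = 64.34 MPa.
n = τ_limit/τ = 178/64.34 = 2.767.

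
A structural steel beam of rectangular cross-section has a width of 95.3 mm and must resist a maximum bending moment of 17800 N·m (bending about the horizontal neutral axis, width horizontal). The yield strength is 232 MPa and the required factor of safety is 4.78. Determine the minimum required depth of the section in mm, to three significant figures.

σ_allow = 232/4.78 = 48.54 MPa.
For a rectangular section σ = 6M/(bh²), so h² = 6M/(b σ_allow) = 6×1.7800×10^7/(95.3×48.54) = 23090 mm².
h = 152.0 mm.

h = 152 mm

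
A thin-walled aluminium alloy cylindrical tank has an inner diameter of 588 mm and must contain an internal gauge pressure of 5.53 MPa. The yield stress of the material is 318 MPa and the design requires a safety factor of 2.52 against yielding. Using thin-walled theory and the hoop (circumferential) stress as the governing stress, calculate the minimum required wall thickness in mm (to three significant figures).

t = 12.9 mm

σ_allow = 318/2.52 = 126.2 MPa.
Hoop stress σ_h = pD/(2t), so t = pD/(2σ_allow) = 5.53×588/(2×126.2) = 12.88 mm.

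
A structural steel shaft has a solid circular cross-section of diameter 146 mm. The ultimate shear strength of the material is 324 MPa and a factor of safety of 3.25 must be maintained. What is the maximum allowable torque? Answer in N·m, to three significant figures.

τ_allow = 324/3.25 = 99.69 MPa.
For a solid shaft T_allow = τ_allow·πd³/16; πd³/16 = π×146³/16 = 611100 mm³.
T_allow = 99.69×611100 = 6.092×10^7 N·mm = 60920 N·m.

T_allow = 60900 N·m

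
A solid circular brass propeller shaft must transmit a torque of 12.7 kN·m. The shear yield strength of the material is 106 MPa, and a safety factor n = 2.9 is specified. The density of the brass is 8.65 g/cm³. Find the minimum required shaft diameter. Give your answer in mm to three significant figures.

d = 121 mm

Allowable shear stress τ_allow = 106/2.9 = 36.55 MPa.
For a solid shaft τ = 16T/(πd³), so d³ = 16T/(π τ_allow) = 16×1.2700×10^7/(π×36.55) = 1.770×10^6 mm³.
d = (1.770×10^6)^(1/3) = 121.0 mm.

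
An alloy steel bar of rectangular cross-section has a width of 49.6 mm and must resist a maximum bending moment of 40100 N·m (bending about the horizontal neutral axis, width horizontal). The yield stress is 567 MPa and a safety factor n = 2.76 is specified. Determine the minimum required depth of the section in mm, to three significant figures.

h = 154 mm

σ_allow = 567/2.76 = 205.4 MPa.
For a rectangular section σ = 6M/(bh²), so h² = 6M/(b σ_allow) = 6×4.0100×10^7/(49.6×205.4) = 23610 mm².
h = 153.7 mm.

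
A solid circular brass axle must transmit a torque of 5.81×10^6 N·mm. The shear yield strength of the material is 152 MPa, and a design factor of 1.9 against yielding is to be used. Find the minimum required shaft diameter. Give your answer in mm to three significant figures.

Allowable shear stress τ_allow = 152/1.9 = 80.00 MPa.
For a solid shaft τ = 16T/(πd³), so d³ = 16T/(π τ_allow) = 16×5810000/(π×80.00) = 369900 mm³.
d = (369900)^(1/3) = 71.78 mm.

d = 71.8 mm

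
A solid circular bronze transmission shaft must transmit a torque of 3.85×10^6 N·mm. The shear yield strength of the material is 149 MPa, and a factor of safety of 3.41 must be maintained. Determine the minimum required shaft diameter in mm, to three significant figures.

d = 76.6 mm

Allowable shear stress τ_allow = 149/3.41 = 43.70 MPa.
For a solid shaft τ = 16T/(πd³), so d³ = 16T/(π τ_allow) = 16×3850000/(π×43.70) = 448700 mm³.
d = (448700)^(1/3) = 76.56 mm.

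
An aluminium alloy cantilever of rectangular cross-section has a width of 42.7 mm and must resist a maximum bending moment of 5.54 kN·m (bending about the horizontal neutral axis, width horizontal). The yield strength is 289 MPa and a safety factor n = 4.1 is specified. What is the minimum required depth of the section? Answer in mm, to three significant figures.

h = 105 mm

σ_allow = 289/4.1 = 70.49 MPa.
For a rectangular section σ = 6M/(bh²), so h² = 6M/(b σ_allow) = 6×5540000/(42.7×70.49) = 11040 mm².
h = 105.1 mm.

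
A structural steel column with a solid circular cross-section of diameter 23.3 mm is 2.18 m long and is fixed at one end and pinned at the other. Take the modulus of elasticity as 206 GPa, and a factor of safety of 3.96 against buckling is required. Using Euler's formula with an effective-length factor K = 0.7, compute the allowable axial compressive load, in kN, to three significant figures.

P_allow = 3.19 kN

I = πd⁴/64 = π×23.3⁴/64 = 14470 mm⁴.
Effective length L_e = KL = 0.7×2.18 m = 1526 mm.
Euler critical load P_cr = π²EI/L_e² = π²×206000×14470/1526² = 12630 N.
P_allow = P_cr/n = 12630/3.96 = 3190 N.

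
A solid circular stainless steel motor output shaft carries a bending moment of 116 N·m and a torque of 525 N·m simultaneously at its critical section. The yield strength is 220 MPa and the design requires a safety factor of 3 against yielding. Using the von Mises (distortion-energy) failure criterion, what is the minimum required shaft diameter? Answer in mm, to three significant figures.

d = 40.2 mm

σ_allow = σ_y/n = 220/3 = 73.33 MPa.
For a solid shaft σ_b = 32M/(πd³) and τ = 16T/(πd³), so the von Mises stress is σ' = (16/πd³)·√(4M²+3T²).
√(4M²+3T²) = √(4×(116000)² + 3×(525000)²) = 938500 N·mm.
d³ = 16×938500/(π×73.33) = 65180 mm³.
d = 40.24 mm.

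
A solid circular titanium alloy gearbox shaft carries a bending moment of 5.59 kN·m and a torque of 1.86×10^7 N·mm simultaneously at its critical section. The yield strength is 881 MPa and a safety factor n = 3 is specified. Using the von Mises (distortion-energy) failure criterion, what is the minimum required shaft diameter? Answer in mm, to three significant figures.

d = 83.9 mm

σ_allow = σ_y/n = 881/3 = 293.7 MPa.
For a solid shaft σ_b = 32M/(πd³) and τ = 16T/(πd³), so the von Mises stress is σ' = (16/πd³)·√(4M²+3T²).
√(4M²+3T²) = √(4×(5.590×10^6)² + 3×(1.860×10^7)²) = 3.410×10^7 N·mm.
d³ = 16×3.410×10^7/(π×293.7) = 591400 mm³.
d = 83.94 mm.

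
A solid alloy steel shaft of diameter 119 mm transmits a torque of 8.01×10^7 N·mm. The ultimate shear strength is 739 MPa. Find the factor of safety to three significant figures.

n = 3.05

τ = 16T/(πd³) = 16×8.0100×10^7/(π×119³) = 242.1 MPa.
n = τ_limit/τ = 739/242.1 = 3.053.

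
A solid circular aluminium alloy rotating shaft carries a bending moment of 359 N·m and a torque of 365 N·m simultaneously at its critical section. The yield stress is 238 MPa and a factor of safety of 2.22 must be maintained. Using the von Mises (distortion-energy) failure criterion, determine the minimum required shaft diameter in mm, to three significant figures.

d = 35.7 mm

σ_allow = σ_y/n = 238/2.22 = 107.2 MPa.
For a solid shaft σ_b = 32M/(πd³) and τ = 16T/(πd³), so the von Mises stress is σ' = (16/πd³)·√(4M²+3T²).
√(4M²+3T²) = √(4×(359000)² + 3×(365000)²) = 956700 N·mm.
d³ = 16×956700/(π×107.2) = 45450 mm³.
d = 35.69 mm.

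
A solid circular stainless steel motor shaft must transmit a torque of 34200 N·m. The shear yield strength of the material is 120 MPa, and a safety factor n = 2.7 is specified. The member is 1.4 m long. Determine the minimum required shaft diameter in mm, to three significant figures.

d = 158 mm

Allowable shear stress τ_allow = 120/2.7 = 44.44 MPa.
For a solid shaft τ = 16T/(πd³), so d³ = 16T/(π τ_allow) = 16×3.4200×10^7/(π×44.44) = 3.919×10^6 mm³.
d = (3.919×10^6)^(1/3) = 157.7 mm.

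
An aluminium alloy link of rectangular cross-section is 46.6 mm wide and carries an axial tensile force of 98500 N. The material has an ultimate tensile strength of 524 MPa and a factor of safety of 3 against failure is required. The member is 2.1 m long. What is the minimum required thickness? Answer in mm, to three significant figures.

t = 12.1 mm

σ_allow = 524/3 = 174.7 MPa.
Required area A = F/σ_allow = 98500/174.7 = 563.9 mm².
t = A/w = 563.9/46.6 = 12.10 mm.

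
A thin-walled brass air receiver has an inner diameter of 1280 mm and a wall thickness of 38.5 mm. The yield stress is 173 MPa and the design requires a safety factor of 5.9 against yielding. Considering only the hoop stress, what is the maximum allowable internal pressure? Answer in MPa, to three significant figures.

p_allow = 1.76 MPa

σ_allow = 173/5.9 = 29.32 MPa.
σ_h = pD/(2t) → p_allow = 2σ_allow t/D = 2×29.32×38.5/1280 = 1.764 MPa.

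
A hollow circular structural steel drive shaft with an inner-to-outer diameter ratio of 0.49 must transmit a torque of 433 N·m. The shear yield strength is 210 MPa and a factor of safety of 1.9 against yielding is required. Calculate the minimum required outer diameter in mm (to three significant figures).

d_o = 27.7 mm

τ_allow = 210/1.9 = 110.5 MPa.
For a hollow shaft τ = 16T/[πd_o³(1−k⁴)] with k = 0.49, so 1−k⁴ = 0.9424.
d_o³ = 16T/[π τ_allow (1−k⁴)] = 16×433000/(π×110.5×0.9424) = 21170 mm³.
d_o = 27.66 mm.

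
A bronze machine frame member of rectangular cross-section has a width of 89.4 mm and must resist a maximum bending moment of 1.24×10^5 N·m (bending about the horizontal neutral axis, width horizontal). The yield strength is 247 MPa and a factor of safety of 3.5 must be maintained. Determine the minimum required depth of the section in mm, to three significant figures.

σ_allow = 247/3.5 = 70.57 MPa.
For a rectangular section σ = 6M/(bh²), so h² = 6M/(b σ_allow) = 6×1.2400×10^8/(89.4×70.57) = 117900 mm².
h = 343.4 mm.

h = 343 mm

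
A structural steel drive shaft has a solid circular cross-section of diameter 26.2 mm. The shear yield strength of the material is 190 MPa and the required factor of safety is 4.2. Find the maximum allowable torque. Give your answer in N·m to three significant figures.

τ_allow = 190/4.2 = 45.24 MPa.
For a solid shaft T_allow = τ_allow·πd³/16; πd³/16 = π×26.2³/16 = 3531 mm³.
T_allow = 45.24×3531 = 159700 N·mm = 159.7 N·m.

T_allow = 160 N·m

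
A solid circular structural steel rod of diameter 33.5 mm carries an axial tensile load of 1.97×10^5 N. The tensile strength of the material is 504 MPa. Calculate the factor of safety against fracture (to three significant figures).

A = πd²/4 = 881.4 mm².
σ = F/A = 197000/881.4 = 223.5 MPa.
n = 504/223.5 = 2.255.

n = 2.25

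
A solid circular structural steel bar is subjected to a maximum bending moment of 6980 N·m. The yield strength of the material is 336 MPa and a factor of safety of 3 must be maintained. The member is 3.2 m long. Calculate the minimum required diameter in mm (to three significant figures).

σ_allow = 336/3 = 112.0 MPa.
For a solid circular section σ = 32M/(πd³), so d³ = 32M/(π σ_allow) = 32×6980000/(π×112.0) = 634800 mm³.
d = 85.94 mm.

d = 85.9 mm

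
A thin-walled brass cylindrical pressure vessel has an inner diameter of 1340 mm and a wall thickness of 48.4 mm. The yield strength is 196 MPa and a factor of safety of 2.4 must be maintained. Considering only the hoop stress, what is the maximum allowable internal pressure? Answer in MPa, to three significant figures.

σ_allow = 196/2.4 = 81.67 MPa.
σ_h = pD/(2t) → p_allow = 2σ_allow t/D = 2×81.67×48.4/1340 = 5.900 MPa.

p_allow = 5.90 MPa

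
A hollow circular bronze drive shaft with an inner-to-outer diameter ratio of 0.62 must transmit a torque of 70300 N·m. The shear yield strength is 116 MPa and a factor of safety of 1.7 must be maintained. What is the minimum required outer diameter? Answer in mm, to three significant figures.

τ_allow = 116/1.7 = 68.24 MPa.
For a hollow shaft τ = 16T/[πd_o³(1−k⁴)] with k = 0.62, so 1−k⁴ = 0.8522.
d_o³ = 16T/[π τ_allow (1−k⁴)] = 16×7.0300×10^7/(π×68.24×0.8522) = 6.157×10^6 mm³.
d_o = 183.3 mm.

d_o = 183 mm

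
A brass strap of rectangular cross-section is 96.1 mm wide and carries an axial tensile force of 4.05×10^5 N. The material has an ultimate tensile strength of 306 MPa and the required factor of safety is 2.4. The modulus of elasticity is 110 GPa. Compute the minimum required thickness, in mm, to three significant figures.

t = 33.1 mm

σ_allow = 306/2.4 = 127.5 MPa.
Required area A = F/σ_allow = 405000/127.5 = 3176 mm².
t = A/w = 3176/96.1 = 33.05 mm.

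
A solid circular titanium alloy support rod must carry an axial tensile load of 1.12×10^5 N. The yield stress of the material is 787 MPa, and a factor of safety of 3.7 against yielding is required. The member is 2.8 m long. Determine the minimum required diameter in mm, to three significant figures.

d = 25.9 mm

Allowable stress σ_allow = 787/3.7 = 212.7 MPa.
Required area A = F/σ_allow = 112000/212.7 = 526.6 mm².
A = πd²/4 → d = √(4A/π) = 25.89 mm.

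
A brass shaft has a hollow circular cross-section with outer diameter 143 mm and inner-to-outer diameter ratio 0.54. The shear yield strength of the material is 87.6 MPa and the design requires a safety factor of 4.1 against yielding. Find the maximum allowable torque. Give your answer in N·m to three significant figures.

τ_allow = 87.6/4.1 = 21.37 MPa.
For a hollow shaft T_allow = τ_allow·πd_o³(1−k⁴)/16 with 1−k⁴ = 0.9150, so πd_o³(1−k⁴)/16 = 525300 mm³.
T_allow = 21.37×525300 = 1.122×10^7 N·mm = 11220 N·m.

T_allow = 11200 N·m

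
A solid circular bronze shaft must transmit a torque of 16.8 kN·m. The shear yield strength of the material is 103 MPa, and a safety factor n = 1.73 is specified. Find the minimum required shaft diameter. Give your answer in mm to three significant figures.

Allowable shear stress τ_allow = 103/1.73 = 59.54 MPa.
For a solid shaft τ = 16T/(πd³), so d³ = 16T/(π τ_allow) = 16×1.6800×10^7/(π×59.54) = 1.437×10^6 mm³.
d = (1.437×10^6)^(1/3) = 112.8 mm.

d = 113 mm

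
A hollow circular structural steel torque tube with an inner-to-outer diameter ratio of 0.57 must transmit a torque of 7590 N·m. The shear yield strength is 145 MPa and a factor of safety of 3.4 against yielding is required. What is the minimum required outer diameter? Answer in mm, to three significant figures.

d_o = 100 mm

τ_allow = 145/3.4 = 42.65 MPa.
For a hollow shaft τ = 16T/[πd_o³(1−k⁴)] with k = 0.57, so 1−k⁴ = 0.8944.
d_o³ = 16T/[π τ_allow (1−k⁴)] = 16×7590000/(π×42.65×0.8944) = 1.013×10^6 mm³.
d_o = 100.4 mm.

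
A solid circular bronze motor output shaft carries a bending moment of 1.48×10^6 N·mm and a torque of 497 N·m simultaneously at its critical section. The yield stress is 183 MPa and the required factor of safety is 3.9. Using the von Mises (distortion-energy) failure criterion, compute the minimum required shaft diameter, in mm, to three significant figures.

d = 69.4 mm

σ_allow = σ_y/n = 183/3.9 = 46.92 MPa.
For a solid shaft σ_b = 32M/(πd³) and τ = 16T/(πd³), so the von Mises stress is σ' = (16/πd³)·√(4M²+3T²).
√(4M²+3T²) = √(4×(1.480×10^6)² + 3×(497000)²) = 3.083×10^6 N·mm.
d³ = 16×3.083×10^6/(π×46.92) = 334600 mm³.
d = 69.42 mm.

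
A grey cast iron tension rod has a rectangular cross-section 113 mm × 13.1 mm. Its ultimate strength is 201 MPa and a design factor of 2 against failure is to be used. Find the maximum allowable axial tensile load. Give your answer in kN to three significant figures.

σ_allow = 201/2 = 100.5 MPa.
A = 113×13.1 = 1480 mm².
F_allow = σ_allow × A = 100.5×1480 = 148800 N.

F_allow = 149 kN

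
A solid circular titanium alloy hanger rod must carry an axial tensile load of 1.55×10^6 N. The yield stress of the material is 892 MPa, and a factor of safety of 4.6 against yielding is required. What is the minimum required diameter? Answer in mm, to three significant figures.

Allowable stress σ_allow = 892/4.6 = 193.9 MPa.
Required area A = F/σ_allow = 1550000/193.9 = 7993 mm².
A = πd²/4 → d = √(4A/π) = 100.9 mm.

d = 101 mm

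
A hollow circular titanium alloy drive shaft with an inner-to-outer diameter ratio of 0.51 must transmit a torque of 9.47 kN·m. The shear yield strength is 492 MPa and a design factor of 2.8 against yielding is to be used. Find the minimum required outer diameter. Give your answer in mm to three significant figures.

τ_allow = 492/2.8 = 175.7 MPa.
For a hollow shaft τ = 16T/[πd_o³(1−k⁴)] with k = 0.51, so 1−k⁴ = 0.9323.
d_o³ = 16T/[π τ_allow (1−k⁴)] = 16×9470000/(π×175.7×0.9323) = 294400 mm³.
d_o = 66.52 mm.

d_o = 66.5 mm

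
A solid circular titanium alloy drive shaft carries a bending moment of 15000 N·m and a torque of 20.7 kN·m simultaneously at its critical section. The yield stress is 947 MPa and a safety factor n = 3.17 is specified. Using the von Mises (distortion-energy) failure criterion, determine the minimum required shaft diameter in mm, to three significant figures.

σ_allow = σ_y/n = 947/3.17 = 298.7 MPa.
For a solid shaft σ_b = 32M/(πd³) and τ = 16T/(πd³), so the von Mises stress is σ' = (16/πd³)·√(4M²+3T²).
√(4M²+3T²) = √(4×(1.500×10^7)² + 3×(2.070×10^7)²) = 4.675×10^7 N·mm.
d³ = 16×4.675×10^7/(π×298.7) = 797000 mm³.
d = 92.72 mm.

d = 92.7 mm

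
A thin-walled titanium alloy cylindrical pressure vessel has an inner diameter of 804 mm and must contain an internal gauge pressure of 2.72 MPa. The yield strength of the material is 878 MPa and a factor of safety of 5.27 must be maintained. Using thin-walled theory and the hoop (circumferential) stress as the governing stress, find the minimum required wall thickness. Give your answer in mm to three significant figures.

σ_allow = 878/5.27 = 166.6 MPa.
Hoop stress σ_h = pD/(2t), so t = pD/(2σ_allow) = 2.72×804/(2×166.6) = 6.563 mm.

t = 6.56 mm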